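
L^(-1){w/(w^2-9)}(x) cosh(3 * x)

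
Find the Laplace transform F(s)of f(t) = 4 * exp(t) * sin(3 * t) 12/((s - 1)^2 + 9)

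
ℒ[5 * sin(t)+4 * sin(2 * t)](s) 8/(s^2+4)+5/(s^2+1)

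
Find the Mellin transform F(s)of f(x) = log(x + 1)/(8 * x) -pi * csc(pi * s)/(8 * s - 8)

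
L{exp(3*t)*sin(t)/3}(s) 1/(3*((s - 3)^2+1))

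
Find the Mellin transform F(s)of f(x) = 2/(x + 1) 2 * pi * csc(pi * s)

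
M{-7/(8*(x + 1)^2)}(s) 7*pi*(s - 1)/(8*sin(pi*s))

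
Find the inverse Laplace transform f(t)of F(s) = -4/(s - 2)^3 -2*t^2*exp(2*t)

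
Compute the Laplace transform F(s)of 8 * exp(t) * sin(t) 8/((s - 1)^2 + 1)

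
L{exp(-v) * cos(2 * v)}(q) (q + 1)/((q + 1)^2 + 4)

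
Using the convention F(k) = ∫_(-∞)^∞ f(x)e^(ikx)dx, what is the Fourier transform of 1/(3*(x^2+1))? pi*exp(-Abs(k))/3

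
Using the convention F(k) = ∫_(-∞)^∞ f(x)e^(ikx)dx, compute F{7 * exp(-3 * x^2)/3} 7 * sqrt(3) * sqrt(pi) * exp(-k^2/12)/9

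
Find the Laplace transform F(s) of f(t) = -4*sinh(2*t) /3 -8/(3*s^2 - 12) 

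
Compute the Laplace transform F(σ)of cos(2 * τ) σ/(σ^2 + 4)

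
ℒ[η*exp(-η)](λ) (λ + 1)^(-2)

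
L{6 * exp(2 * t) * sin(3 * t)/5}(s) 18/(5 * ((s - 2)^2+9))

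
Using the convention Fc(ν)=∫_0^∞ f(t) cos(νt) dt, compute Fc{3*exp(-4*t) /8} 3/(2*(ν^2+16) ) 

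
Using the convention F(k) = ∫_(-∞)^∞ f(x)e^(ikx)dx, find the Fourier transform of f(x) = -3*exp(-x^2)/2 -3*sqrt(pi)*exp(-k^2/4)/2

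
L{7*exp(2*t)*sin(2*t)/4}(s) 7/(2*((s - 2)^2 + 4))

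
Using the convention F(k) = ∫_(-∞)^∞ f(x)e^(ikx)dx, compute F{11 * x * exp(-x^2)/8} 11 * I * sqrt(pi) * k * exp(-k^2/4)/16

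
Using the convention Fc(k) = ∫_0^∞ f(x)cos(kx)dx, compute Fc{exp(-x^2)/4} sqrt(pi)*exp(-k^2/4)/8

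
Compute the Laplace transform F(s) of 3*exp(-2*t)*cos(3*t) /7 3*(s + 2) /(7*((s + 2) ^2 + 9) ) 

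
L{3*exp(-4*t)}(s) 3/(s + 4)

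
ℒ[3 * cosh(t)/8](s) 3 * s/(8 * (s^2 - 1))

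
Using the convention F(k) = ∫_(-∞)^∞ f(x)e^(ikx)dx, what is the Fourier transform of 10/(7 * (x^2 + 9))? 10 * pi * exp(-3 * Abs(k))/21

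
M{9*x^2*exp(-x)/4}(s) 9*gamma(s + 2)/4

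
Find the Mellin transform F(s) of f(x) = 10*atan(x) -5*pi*sec(pi*s/2) /s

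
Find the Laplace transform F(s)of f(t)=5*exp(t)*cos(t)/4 5*(s - 1)/(4*((s - 1)^2 + 1))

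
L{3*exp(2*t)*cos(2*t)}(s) 3*(s - 2)/((s - 2)^2 + 4)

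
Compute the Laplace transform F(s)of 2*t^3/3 4/s^4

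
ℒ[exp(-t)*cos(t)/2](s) (s + 1)/(2*((s + 1)^2 + 1))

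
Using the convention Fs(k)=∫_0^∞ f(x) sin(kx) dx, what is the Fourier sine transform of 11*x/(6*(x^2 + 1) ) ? 11*pi*exp(-k) /12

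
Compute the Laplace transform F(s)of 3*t 3/s^2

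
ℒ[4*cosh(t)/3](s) 4*s/(3*(s^2 - 1))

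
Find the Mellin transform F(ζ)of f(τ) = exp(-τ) gamma(ζ)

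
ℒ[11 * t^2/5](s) 22/(5 * s^3)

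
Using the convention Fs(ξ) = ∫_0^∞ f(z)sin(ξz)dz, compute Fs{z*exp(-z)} 2*ξ/(ξ^2+1)^2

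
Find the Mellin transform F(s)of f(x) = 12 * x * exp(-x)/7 12 * gamma(s + 1)/7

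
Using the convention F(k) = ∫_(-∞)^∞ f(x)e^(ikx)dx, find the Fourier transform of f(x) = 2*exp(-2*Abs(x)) 8/(k^2 + 4)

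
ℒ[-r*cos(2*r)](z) (4 - z^2)/(z^2 + 4)^2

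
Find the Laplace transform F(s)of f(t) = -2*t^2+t s^(-2) - 4/s^3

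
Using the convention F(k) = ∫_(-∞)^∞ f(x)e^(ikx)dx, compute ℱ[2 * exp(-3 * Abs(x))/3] 4/(k^2 + 9)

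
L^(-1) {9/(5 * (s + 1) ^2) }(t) 9 * t * exp(-t) /5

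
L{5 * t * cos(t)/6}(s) 5 * (s^2 - 1)/(6 * (s^2 + 1)^2)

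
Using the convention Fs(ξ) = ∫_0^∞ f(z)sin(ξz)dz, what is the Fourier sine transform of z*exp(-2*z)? 4*ξ/(ξ^2 + 4)^2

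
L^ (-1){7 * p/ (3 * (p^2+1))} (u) 7 * cos (u)/3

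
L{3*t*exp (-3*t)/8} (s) 3/ (8*(s + 3)^2)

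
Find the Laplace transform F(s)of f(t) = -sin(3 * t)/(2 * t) -atan(3/s)/2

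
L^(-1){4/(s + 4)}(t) 4*exp(-4*t)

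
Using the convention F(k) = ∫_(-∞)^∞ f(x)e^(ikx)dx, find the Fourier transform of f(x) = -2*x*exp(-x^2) -I*sqrt(pi)*k*exp(-k^2/4)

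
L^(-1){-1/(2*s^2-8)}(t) -sinh(2*t)/4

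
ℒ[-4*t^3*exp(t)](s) -24/(s - 1)^4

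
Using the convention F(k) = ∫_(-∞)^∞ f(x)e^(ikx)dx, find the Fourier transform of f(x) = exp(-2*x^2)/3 sqrt(2)*sqrt(pi)*exp(-k^2/8)/6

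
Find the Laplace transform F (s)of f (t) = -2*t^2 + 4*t 4/s^2 - 4/s^3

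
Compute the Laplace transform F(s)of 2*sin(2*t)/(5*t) 2*atan(2/s)/5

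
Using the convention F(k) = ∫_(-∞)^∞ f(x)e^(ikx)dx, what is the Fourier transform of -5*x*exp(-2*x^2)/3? -5*sqrt(2)*I*sqrt(pi)*k*exp(-k^2/8)/24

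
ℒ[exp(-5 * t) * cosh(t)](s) (s + 5)/((s + 5)^2-1)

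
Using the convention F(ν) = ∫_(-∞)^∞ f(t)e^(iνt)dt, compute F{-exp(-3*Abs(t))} -6/(ν^2 + 9)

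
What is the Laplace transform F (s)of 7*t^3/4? 21/ (2*s^4)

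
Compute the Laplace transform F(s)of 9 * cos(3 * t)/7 9 * s/(7 * (s^2 + 9))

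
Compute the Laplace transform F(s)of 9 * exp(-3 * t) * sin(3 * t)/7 27/(7 * ((s + 3)^2 + 9))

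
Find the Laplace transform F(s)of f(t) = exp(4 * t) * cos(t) (s - 4)/((s - 4)^2 + 1)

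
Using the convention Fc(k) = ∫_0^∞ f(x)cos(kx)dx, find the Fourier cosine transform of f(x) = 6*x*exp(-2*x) 6*(4 - k^2)/(k^2 + 4)^2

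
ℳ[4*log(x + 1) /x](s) -4*pi*csc(pi*s) /(s - 1) 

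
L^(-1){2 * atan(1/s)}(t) 2 * sin(t)/t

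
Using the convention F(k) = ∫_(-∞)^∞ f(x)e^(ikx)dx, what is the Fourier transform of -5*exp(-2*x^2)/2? -5*sqrt(2)*sqrt(pi)*exp(-k^2/8)/4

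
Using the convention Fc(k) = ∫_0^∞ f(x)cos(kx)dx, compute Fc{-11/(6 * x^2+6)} -11 * pi * exp(-k)/12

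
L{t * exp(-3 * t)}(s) (s + 3)^(-2)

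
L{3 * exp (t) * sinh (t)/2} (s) 3/ (2 * s * (s - 2))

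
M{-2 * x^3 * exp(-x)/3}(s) -2 * gamma(s + 3)/3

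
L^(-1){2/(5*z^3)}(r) r^2/5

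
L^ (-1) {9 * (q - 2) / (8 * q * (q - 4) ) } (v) 9 * exp (2 * v) * cosh (2 * v) /8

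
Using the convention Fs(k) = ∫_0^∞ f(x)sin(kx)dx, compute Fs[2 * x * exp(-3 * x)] 12 * k/(k^2 + 9)^2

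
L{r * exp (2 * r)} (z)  (z - 2)^ (-2)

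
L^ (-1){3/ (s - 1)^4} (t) t^3 * exp (t)/2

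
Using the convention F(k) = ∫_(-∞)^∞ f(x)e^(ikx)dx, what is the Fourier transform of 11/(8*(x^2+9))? 11*pi*exp(-3*Abs(k))/24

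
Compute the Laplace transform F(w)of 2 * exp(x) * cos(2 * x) 2 * (w - 1)/((w - 1)^2 + 4)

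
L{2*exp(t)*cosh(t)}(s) 2*(s - 1)/(s*(s - 2))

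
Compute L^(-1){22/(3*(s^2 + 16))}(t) 11*sin(4*t)/6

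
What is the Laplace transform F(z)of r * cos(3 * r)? (z^2 - 9)/(z^2 + 9)^2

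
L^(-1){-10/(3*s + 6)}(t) -10*exp(-2*t)/3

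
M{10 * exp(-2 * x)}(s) 10 * gamma(s)/2^s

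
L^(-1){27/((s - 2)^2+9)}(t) 9*exp(2*t)*sin(3*t)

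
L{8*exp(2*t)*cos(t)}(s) 8*(s - 2)/((s - 2)^2 + 1)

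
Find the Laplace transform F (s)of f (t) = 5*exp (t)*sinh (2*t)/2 5/ ( (s - 1)^2 - 4)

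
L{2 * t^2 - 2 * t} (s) 4/s^3 - 2/s^2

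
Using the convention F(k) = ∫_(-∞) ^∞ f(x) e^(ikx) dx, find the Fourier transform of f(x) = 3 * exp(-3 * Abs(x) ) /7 18/(7 * (k^2 + 9) ) 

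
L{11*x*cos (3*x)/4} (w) 11*(w^2-9)/ (4*(w^2 + 9)^2)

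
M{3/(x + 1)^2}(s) -3*pi*(s - 1)/sin(pi*s)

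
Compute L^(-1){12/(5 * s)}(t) 12/5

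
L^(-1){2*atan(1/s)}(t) 2*sin(t)/t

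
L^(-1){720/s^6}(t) 6*t^5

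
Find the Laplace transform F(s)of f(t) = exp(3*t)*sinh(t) 1/((s - 3)^2 - 1)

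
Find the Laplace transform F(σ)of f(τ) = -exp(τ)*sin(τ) -1/((σ - 1)^2 + 1)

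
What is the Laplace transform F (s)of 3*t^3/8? 9/ (4*s^4)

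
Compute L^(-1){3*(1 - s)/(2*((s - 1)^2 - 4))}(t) -3*exp(t)*cosh(2*t)/2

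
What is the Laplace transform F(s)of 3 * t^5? 360/s^6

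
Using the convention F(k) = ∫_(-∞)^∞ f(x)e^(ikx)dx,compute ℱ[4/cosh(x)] 4*pi/cosh(pi*k/2)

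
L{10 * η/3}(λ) 10/(3 * λ^2)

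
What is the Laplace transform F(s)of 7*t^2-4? 14/s^3-4/s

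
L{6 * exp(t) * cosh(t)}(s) 6 * (s - 1)/(s * (s - 2))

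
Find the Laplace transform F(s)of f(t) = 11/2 11/(2 * s)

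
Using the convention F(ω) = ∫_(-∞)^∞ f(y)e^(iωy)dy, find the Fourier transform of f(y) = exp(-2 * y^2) sqrt(2) * sqrt(pi) * exp(-ω^2/8)/2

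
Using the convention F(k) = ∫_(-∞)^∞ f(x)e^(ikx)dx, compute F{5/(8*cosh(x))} 5*pi/(8*cosh(pi*k/2))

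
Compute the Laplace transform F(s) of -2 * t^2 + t s^(-2) - 4/s^3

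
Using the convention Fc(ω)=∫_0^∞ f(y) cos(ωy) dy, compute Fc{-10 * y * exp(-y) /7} 10 * (ω^2 - 1) /(7 * (ω^2 + 1) ^2) 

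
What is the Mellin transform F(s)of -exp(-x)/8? -gamma(s)/8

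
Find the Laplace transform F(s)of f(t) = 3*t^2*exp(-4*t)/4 3/(2*(s + 4)^3)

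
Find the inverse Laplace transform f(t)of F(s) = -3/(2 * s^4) -t^3/4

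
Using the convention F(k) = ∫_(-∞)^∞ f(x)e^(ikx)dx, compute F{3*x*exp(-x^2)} 3*I*sqrt(pi)*k*exp(-k^2/4)/2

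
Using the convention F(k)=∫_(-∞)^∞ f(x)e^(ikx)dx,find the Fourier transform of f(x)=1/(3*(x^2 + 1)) pi*exp(-Abs(k))/3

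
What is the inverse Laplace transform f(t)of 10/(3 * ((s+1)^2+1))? 10 * exp(-t) * sin(t)/3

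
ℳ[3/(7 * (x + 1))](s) 3 * pi * csc(pi * s)/7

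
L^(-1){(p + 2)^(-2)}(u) u*exp(-2*u)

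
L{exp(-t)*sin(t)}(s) 1/((s + 1)^2 + 1)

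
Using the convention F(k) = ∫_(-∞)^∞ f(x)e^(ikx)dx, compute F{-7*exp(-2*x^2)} -7*sqrt(2)*sqrt(pi)*exp(-k^2/8)/2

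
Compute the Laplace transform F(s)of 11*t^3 66/s^4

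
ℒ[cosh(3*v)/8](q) q/(8*(q^2 - 9))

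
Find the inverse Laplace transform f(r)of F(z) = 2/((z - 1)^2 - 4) exp(r) * sinh(2 * r)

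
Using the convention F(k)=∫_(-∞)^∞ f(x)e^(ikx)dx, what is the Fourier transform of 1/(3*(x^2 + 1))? pi*exp(-Abs(k))/3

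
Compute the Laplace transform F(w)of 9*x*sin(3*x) 54*w/(w^2 + 9)^2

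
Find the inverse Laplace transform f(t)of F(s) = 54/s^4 9*t^3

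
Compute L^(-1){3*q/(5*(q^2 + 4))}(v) 3*cos(2*v)/5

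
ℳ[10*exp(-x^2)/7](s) 5*gamma(s/2)/7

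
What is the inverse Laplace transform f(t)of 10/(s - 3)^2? 10*t*exp(3*t)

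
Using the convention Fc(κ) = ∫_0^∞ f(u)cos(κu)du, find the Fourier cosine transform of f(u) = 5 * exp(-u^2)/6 5 * sqrt(pi) * exp(-κ^2/4)/12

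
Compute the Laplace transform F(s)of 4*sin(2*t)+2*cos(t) 2*s/(s^2+1)+8/(s^2+4)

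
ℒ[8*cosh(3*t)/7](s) 8*s/(7*(s^2 - 9))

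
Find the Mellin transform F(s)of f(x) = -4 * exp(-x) -4 * gamma(s)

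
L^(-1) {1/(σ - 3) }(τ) exp(3 * τ) 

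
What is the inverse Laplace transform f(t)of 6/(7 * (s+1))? 6 * exp(-t)/7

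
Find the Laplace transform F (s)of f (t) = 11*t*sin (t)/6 11*s/ (3*(s^2 + 1)^2)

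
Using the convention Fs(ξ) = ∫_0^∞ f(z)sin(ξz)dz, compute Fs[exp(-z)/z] atan(ξ)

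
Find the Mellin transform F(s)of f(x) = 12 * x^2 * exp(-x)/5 12 * gamma(s + 2)/5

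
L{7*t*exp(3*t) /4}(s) 7/(4*(s - 3) ^2) 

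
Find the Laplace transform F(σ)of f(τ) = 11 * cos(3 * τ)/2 11 * σ/(2 * (σ^2 + 9))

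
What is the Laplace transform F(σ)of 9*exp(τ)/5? 9/(5*(σ - 1))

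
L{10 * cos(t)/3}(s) 10 * s/(3 * (s^2 + 1))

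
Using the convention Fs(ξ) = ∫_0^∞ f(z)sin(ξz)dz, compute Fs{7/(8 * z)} 7 * pi/16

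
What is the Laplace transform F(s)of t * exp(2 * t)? (s - 2)^(-2)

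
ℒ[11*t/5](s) 11/ (5*s^2)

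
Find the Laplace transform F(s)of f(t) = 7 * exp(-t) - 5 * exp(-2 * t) 7/(s+1) - 5/(s+2)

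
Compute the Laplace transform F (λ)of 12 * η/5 12/ (5 * λ^2)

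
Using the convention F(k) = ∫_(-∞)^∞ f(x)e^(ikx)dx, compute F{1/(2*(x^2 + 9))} pi*exp(-3*Abs(k))/6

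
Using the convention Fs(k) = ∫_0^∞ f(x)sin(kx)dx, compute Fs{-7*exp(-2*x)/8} -7*k/(8*k^2+32)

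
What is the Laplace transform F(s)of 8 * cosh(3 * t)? 8 * s/(s^2 - 9)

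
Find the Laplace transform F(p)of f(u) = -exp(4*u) -1/(p - 4)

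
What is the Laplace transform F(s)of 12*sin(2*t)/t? 12*atan(2/s)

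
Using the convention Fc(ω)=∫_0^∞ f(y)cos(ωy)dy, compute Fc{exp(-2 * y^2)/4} sqrt(2) * sqrt(pi) * exp(-ω^2/8)/16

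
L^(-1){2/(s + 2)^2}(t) 2*t*exp(-2*t)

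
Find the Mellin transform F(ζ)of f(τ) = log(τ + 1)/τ -pi*csc(pi*ζ)/(ζ - 1)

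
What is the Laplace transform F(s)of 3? 3/s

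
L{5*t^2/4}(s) 5/(2*s^3)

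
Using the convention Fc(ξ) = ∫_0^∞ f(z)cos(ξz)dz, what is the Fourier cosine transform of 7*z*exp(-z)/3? 7*(1 - ξ^2)/(3*(ξ^2 + 1)^2)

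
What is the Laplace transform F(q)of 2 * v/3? 2/(3 * q^2)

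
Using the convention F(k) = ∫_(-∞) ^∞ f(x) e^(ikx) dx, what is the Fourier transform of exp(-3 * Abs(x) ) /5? 6/(5 * (k^2 + 9) ) 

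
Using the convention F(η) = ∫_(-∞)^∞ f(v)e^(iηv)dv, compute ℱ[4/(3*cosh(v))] 4*pi/(3*cosh(pi*η/2))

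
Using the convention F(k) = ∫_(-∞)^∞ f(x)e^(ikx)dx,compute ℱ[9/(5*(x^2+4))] 9*pi*exp(-2*Abs(k))/10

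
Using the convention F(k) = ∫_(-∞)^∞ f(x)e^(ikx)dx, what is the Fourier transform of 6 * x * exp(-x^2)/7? 3 * I * sqrt(pi) * k * exp(-k^2/4)/7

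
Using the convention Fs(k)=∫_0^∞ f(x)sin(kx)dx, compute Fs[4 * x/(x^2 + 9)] 2 * pi * exp(-3 * k)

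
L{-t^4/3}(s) -8/s^5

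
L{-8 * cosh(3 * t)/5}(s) -8 * s/(5 * s^2 - 45)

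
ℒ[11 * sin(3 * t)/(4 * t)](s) 11 * atan(3/s)/4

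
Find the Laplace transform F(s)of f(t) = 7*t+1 7/s^2+1/s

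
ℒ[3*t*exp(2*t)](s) 3/(s - 2)^2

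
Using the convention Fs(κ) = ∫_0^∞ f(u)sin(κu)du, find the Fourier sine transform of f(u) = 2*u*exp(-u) 4*κ/(κ^2 + 1)^2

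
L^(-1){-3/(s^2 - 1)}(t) -3*sinh(t)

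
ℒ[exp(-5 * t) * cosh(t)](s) (s + 5)/((s + 5)^2 - 1)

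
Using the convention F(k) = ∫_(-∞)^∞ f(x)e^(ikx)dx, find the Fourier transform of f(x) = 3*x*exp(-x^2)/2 3*I*sqrt(pi)*k*exp(-k^2/4)/4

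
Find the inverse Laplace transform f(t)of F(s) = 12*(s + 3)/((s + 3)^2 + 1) 12*exp(-3*t)*cos(t)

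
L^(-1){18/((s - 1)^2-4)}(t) 9 * exp(t) * sinh(2 * t)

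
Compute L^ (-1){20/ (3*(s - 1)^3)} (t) 10*t^2*exp (t)/3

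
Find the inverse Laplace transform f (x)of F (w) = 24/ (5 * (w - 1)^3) 12 * x^2 * exp (x)/5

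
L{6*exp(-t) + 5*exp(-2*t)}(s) 6/(s + 1) + 5/(s + 2)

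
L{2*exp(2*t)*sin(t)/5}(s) 2/(5*((s - 2)^2 + 1))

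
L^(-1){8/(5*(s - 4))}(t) 8*exp(4*t)/5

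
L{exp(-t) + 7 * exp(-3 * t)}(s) 7/(s + 3) + 1/(s + 1)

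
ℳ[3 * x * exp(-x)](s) 3 * gamma(s + 1)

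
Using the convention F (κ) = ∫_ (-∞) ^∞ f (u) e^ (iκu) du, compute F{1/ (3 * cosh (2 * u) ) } pi/ (6 * cosh (pi * κ/4) ) 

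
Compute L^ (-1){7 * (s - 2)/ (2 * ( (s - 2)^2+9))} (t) 7 * exp (2 * t) * cos (3 * t)/2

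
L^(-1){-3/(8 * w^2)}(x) -3 * x/8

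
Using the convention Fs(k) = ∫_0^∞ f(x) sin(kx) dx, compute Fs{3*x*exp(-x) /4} 3*k/(2*(k^2 + 1) ^2) 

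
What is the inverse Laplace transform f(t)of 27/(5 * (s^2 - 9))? 9 * sinh(3 * t)/5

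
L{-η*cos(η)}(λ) (1 - λ^2)/(λ^2 + 1)^2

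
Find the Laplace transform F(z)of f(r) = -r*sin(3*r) -6*z/(z^2 + 9)^2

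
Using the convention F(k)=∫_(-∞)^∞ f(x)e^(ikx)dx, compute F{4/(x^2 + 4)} 2*pi*exp(-2*Abs(k))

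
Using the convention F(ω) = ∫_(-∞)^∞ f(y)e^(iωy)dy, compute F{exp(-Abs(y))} 2/(ω^2+1)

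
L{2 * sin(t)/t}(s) 2 * atan(1/s)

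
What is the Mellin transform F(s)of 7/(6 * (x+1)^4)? 7 * gamma(s) * gamma(4 - s)/36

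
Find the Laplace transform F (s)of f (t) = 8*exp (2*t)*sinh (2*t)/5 16/ (5*s*(s - 4))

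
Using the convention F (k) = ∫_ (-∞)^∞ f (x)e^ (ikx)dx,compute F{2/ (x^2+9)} 2*pi*exp (-3*Abs (k))/3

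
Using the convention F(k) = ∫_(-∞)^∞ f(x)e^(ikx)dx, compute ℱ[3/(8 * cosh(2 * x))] 3 * pi/(16 * cosh(pi * k/4))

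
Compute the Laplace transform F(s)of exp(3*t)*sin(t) 1/((s - 3)^2 + 1)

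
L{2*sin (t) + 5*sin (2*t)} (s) 10/ (s^2 + 4) + 2/ (s^2 + 1)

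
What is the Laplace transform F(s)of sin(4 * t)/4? 1/(s^2 + 16)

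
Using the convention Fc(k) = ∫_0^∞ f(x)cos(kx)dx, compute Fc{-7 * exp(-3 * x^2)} -7 * sqrt(3) * sqrt(pi) * exp(-k^2/12)/6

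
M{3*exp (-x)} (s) 3*gamma (s)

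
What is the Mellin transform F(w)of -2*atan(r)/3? pi*sec(pi*w/2)/(3*w)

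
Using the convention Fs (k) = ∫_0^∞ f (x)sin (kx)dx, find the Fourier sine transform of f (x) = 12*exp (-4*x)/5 12*k/ (5*(k^2 + 16))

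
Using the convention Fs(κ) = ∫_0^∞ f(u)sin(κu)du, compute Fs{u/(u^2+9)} pi*exp(-3*κ)/2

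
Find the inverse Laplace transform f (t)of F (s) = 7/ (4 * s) 7/4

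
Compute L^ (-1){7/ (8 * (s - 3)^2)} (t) 7 * t * exp (3 * t)/8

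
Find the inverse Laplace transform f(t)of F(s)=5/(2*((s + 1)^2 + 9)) 5*exp(-t)*sin(3*t)/6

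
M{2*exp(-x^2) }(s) gamma(s/2) 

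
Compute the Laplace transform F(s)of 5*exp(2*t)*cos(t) 5*(s - 2)/((s - 2)^2 + 1)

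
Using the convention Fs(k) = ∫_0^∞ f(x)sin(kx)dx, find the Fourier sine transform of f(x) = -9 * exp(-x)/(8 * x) -9 * atan(k)/8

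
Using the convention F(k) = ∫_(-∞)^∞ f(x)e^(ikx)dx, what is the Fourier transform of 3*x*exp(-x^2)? 3*I*sqrt(pi)*k*exp(-k^2/4)/2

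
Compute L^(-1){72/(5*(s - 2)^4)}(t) 12*t^3*exp(2*t)/5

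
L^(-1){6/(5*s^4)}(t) t^3/5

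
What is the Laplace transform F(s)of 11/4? 11/(4 * s)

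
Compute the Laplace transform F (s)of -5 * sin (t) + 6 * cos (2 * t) 6 * s/ (s^2 + 4) - 5/ (s^2 + 1)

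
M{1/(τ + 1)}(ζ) pi*csc(pi*ζ)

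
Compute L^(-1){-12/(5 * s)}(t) -12/5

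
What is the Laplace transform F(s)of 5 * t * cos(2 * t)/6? 5 * (s^2 - 4)/(6 * (s^2 + 4)^2)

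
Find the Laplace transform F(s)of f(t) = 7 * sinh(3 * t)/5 21/(5 * (s^2 - 9))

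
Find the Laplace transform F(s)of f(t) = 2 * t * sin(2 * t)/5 8 * s/(5 * (s^2 + 4)^2)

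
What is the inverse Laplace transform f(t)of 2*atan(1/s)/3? 2*sin(t)/(3*t)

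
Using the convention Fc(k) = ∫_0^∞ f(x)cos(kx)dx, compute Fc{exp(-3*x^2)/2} sqrt(3)*sqrt(pi)*exp(-k^2/12)/12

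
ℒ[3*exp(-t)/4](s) 3/(4*(s + 1))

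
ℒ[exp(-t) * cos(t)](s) (s + 1)/((s + 1)^2 + 1)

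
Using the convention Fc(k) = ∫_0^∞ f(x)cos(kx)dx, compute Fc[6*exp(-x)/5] 6/(5*(k^2 + 1))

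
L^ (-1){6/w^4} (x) x^3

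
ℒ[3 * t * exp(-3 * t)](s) 3/(s+3)^2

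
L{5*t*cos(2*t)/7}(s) 5*(s^2 - 4)/(7*(s^2 + 4)^2)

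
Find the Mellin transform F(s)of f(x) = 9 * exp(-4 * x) 9 * gamma(s)/4^s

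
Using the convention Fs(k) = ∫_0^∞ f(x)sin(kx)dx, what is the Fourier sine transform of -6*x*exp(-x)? -12*k/(k^2 + 1)^2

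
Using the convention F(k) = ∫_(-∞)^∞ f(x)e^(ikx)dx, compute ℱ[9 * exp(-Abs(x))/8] 9/(4 * (k^2 + 1))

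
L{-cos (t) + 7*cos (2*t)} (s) 7*s/ (s^2 + 4)- s/ (s^2 + 1)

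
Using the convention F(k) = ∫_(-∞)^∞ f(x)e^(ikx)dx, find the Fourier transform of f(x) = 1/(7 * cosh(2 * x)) pi/(14 * cosh(pi * k/4))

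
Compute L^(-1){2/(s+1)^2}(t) 2 * t * exp(-t)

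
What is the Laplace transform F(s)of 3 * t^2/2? 3/s^3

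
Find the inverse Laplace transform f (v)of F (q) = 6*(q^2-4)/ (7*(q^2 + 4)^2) 6*v*cos (2*v)/7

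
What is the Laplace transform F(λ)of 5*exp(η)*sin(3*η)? 15/((λ - 1)^2 + 9)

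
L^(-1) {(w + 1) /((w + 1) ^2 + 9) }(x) exp(-x) * cos(3 * x) 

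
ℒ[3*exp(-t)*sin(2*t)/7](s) 6/(7*((s + 1)^2 + 4))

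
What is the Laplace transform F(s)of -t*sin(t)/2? -s/(s^2+1)^2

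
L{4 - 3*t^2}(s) 4/s - 6/s^3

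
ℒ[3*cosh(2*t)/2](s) 3*s/(2*(s^2 - 4))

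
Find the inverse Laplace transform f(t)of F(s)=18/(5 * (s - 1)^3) 9 * t^2 * exp(t)/5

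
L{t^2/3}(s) 2/(3*s^3)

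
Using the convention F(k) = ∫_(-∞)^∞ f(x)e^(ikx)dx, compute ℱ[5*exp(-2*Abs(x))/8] 5/(2*(k^2 + 4))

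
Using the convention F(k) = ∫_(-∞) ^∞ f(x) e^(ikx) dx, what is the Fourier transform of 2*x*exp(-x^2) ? I*sqrt(pi)*k*exp(-k^2/4) 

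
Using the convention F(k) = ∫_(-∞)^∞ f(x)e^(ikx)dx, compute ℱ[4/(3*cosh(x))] 4*pi/(3*cosh(pi*k/2))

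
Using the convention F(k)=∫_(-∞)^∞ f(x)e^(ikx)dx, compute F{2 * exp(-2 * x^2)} sqrt(2) * sqrt(pi) * exp(-k^2/8)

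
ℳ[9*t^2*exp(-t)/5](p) 9*gamma(p+2)/5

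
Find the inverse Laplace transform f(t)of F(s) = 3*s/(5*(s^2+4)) 3*cos(2*t)/5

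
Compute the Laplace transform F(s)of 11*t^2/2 11/s^3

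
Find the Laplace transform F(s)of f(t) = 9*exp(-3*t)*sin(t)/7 9/(7*((s + 3)^2 + 1))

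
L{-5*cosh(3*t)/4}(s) -5*s/(4*s^2 - 36)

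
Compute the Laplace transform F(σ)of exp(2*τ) 1/(σ - 2)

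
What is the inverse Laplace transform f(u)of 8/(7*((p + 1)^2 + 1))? 8*exp(-u)*sin(u)/7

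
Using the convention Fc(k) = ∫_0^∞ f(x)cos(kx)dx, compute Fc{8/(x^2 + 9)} 4 * pi * exp(-3 * k)/3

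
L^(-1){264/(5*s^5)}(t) 11*t^4/5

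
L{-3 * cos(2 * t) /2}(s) -3 * s/(2 * s^2 + 8) 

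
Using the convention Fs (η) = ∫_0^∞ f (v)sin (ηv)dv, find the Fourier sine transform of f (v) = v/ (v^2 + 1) pi*exp (-η)/2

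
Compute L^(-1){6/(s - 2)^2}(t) 6*t*exp(2*t)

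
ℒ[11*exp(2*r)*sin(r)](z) 11/((z - 2)^2 + 1)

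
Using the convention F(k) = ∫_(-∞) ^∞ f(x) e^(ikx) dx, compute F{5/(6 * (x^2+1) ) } 5 * pi * exp(-Abs(k) ) /6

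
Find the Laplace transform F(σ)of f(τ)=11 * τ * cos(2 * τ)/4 11 * (σ^2 - 4)/(4 * (σ^2 + 4)^2)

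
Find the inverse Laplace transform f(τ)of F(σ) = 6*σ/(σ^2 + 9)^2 τ*sin(3*τ)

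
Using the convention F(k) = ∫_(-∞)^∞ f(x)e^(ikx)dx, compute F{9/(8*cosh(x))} 9*pi/(8*cosh(pi*k/2))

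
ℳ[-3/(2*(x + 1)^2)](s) 3*pi*(s - 1)/(2*sin(pi*s))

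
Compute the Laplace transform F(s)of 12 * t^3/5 72/(5 * s^4)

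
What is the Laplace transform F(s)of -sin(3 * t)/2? -3/(2 * s^2 + 18)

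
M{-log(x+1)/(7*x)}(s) pi*csc(pi*s)/(7*(s - 1))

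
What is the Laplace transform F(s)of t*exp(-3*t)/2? 1/(2*(s + 3)^2)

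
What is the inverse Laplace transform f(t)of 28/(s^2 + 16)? 7*sin(4*t)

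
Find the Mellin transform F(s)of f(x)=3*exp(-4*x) 3*gamma(s)/4^s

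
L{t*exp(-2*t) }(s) (s + 2) ^(-2) 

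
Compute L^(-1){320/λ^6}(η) 8 * η^5/3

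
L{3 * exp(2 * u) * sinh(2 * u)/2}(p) 3/(p * (p - 4))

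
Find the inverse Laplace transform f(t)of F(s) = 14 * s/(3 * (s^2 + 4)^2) 7 * t * sin(2 * t)/6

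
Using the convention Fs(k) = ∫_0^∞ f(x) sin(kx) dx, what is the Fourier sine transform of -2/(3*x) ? -pi/3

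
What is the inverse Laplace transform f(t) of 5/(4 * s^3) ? 5 * t^2/8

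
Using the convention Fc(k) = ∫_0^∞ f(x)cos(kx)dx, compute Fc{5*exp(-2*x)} 10/(k^2 + 4)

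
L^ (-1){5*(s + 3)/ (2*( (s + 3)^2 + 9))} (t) 5*exp (-3*t)*cos (3*t)/2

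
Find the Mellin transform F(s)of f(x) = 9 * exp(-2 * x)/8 9 * gamma(s)/(8 * 2^s)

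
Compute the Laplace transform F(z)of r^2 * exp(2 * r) 2/(z - 2)^3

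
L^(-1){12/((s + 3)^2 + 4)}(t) 6*exp(-3*t)*sin(2*t)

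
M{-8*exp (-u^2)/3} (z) -4*gamma (z/2)/3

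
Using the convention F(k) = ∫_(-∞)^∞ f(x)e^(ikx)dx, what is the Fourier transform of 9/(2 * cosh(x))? 9 * pi/(2 * cosh(pi * k/2))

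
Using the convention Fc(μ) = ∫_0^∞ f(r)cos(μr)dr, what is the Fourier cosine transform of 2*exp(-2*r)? 4/(μ^2 + 4)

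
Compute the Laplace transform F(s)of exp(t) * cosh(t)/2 (s - 1)/(2 * s * (s - 2))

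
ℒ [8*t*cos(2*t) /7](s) 8*(s^2 - 4) /(7*(s^2 + 4) ^2) 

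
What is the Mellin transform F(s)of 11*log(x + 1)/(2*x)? -11*pi*csc(pi*s)/(2*s - 2)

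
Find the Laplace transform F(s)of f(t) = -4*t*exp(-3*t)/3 -4/(3*(s + 3)^2)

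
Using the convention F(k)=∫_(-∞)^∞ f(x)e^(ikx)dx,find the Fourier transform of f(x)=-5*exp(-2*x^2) -5*sqrt(2)*sqrt(pi)*exp(-k^2/8)/2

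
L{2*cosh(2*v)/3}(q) 2*q/(3*(q^2-4))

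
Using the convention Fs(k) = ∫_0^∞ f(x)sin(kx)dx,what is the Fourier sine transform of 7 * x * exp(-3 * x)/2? 21 * k/(k^2+9)^2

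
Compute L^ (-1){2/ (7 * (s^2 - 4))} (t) sinh (2 * t)/7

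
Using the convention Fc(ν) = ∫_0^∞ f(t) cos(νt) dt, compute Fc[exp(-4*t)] 4/(ν^2 + 16) 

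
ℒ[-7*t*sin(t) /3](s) -14*s/(3*(s^2 + 1) ^2) 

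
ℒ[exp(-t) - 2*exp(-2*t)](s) 1/(s + 1) - 2/(s + 2)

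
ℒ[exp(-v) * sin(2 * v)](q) 2/((q + 1)^2 + 4)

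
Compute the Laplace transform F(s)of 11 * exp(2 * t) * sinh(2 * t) 22/(s * (s - 4))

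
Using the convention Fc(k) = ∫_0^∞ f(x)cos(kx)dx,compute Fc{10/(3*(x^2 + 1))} 5*pi*exp(-k)/3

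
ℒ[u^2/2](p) p^(-3)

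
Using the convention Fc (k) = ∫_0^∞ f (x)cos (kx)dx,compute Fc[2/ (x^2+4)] pi * exp (-2 * k)/2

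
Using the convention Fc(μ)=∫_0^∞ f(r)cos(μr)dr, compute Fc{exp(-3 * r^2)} sqrt(3) * sqrt(pi) * exp(-μ^2/12)/6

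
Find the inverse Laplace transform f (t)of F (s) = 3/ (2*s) 3/2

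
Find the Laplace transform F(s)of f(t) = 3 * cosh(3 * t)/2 3 * s/(2 * (s^2 - 9))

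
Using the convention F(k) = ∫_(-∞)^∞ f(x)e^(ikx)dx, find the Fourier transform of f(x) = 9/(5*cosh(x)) 9*pi/(5*cosh(pi*k/2))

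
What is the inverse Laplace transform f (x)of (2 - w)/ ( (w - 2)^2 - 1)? -exp (2 * x) * cosh (x)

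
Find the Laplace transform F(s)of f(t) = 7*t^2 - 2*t 14/s^3 - 2/s^2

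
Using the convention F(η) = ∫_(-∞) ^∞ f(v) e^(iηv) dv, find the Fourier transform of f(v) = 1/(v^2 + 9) pi*exp(-3*Abs(η) ) /3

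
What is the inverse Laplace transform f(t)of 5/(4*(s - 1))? 5*exp(t)/4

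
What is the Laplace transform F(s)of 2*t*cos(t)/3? 2*(s^2 - 1)/(3*(s^2 + 1)^2)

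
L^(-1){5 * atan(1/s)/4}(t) 5 * sin(t)/(4 * t)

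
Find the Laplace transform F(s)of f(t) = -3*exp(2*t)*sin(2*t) -6/((s - 2)^2 + 4)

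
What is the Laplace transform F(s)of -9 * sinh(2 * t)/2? -9/(s^2 - 4)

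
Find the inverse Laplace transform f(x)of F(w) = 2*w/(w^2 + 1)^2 x*sin(x)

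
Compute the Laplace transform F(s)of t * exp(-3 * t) (s+3)^(-2)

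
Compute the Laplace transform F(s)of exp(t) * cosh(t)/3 (s - 1)/(3 * s * (s - 2))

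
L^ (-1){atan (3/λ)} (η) sin (3 * η)/η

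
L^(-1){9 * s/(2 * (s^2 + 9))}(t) 9 * cos(3 * t)/2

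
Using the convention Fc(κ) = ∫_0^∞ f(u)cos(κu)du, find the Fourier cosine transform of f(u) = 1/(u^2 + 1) pi*exp(-κ)/2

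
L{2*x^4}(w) 48/w^5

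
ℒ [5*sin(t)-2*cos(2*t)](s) 5/(s^2 + 1)-2*s/(s^2 + 4) 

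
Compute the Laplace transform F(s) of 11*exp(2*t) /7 11/(7*(s - 2) ) 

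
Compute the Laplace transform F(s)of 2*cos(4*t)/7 2*s/(7*(s^2 + 16))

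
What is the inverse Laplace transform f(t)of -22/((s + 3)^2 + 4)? -11*exp(-3*t)*sin(2*t)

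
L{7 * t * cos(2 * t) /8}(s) 7 * (s^2-4) /(8 * (s^2+4) ^2) 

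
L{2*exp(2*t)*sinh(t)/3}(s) 2/(3*((s - 2)^2 - 1))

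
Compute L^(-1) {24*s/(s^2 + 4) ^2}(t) 6*t*sin(2*t) 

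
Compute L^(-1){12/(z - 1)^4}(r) 2*r^3*exp(r)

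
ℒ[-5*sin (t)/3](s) -5/ (3*s^2+3)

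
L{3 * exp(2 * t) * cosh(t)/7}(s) 3 * (s - 2)/(7 * ((s - 2)^2 - 1))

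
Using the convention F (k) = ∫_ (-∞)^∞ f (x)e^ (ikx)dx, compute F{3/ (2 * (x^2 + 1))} 3 * pi * exp (-Abs (k))/2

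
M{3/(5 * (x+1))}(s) 3 * pi * csc(pi * s)/5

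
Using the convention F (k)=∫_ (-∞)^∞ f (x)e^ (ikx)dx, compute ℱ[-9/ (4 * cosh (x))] -9 * pi/ (4 * cosh (pi * k/2))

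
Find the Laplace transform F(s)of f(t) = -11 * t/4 -11/(4 * s^2)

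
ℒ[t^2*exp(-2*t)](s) 2/(s + 2)^3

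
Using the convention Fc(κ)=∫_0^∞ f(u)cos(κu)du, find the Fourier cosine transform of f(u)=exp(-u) 1/(κ^2+1)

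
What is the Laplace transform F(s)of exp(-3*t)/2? 1/(2*(s + 3))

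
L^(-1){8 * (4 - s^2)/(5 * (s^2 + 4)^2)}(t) -8 * t * cos(2 * t)/5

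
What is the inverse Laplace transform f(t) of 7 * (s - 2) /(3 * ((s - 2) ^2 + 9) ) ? 7 * exp(2 * t) * cos(3 * t) /3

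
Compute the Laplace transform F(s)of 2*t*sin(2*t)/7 8*s/(7*(s^2+4)^2)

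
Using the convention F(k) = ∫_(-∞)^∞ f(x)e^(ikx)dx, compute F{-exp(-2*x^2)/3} -sqrt(2)*sqrt(pi)*exp(-k^2/8)/6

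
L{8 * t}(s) 8/s^2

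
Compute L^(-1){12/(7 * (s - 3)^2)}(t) 12 * t * exp(3 * t)/7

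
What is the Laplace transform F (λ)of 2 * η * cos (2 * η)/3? 2 * (λ^2 - 4)/ (3 * (λ^2 + 4)^2)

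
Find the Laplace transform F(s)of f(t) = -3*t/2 -3/(2*s^2)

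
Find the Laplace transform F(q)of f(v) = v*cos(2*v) (q^2-4)/(q^2 + 4)^2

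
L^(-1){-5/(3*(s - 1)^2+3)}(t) -5*exp(t)*sin(t)/3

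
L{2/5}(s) 2/(5*s)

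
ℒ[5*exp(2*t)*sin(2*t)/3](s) 10/(3*((s - 2)^2 + 4))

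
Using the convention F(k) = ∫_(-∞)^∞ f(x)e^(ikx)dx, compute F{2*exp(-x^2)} 2*sqrt(pi)*exp(-k^2/4)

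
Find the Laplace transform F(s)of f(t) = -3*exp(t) -3/(s - 1)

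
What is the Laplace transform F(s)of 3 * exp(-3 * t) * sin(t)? 3/((s + 3)^2 + 1)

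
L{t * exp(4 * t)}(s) (s - 4)^(-2)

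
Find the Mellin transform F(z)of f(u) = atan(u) -pi * sec(pi * z/2)/(2 * z)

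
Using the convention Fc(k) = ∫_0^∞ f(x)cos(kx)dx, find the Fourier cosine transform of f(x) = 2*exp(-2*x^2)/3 sqrt(2)*sqrt(pi)*exp(-k^2/8)/6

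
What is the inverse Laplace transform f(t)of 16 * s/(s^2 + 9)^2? 8 * t * sin(3 * t)/3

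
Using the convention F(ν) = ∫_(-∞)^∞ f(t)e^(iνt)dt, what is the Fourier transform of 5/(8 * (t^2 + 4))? 5 * pi * exp(-2 * Abs(ν))/16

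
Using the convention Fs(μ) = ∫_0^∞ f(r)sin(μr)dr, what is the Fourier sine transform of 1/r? pi/2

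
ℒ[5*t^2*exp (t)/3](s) 10/ (3*(s - 1)^3)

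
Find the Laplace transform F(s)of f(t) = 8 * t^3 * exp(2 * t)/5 48/(5 * (s - 2)^4)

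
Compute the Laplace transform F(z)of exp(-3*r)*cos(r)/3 (z + 3)/(3*((z + 3)^2 + 1))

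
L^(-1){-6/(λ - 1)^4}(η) -η^3 * exp(η)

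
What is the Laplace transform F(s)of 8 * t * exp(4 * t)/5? 8/(5 * (s - 4)^2)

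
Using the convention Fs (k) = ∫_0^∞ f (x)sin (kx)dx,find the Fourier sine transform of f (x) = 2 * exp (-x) 2 * k/ (k^2 + 1)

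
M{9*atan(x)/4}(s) -9*pi*sec(pi*s/2)/(8*s)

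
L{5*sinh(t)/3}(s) 5/(3*(s^2 - 1))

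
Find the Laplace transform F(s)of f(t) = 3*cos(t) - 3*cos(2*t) 3*s/(s^2 + 1) - 3*s/(s^2 + 4)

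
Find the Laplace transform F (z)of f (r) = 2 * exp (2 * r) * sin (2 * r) 4/ ( (z - 2)^2 + 4)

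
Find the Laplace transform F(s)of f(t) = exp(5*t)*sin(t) 1/((s - 5)^2 + 1)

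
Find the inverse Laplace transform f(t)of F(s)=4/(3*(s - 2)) 4*exp(2*t)/3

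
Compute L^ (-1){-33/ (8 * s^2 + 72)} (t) -11 * sin (3 * t)/8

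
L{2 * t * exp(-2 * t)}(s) 2/(s + 2)^2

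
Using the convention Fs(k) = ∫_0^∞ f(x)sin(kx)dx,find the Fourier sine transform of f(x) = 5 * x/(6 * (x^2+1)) 5 * pi * exp(-k)/12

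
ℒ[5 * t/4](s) 5/ (4 * s^2)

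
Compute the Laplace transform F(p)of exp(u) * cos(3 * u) (p - 1)/((p - 1)^2 + 9)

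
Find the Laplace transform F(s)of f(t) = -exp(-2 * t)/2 -1/(2 * s+4)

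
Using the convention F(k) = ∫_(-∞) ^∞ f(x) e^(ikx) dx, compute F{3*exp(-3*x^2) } sqrt(3)*sqrt(pi)*exp(-k^2/12) 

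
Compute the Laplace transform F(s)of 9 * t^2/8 9/(4 * s^3)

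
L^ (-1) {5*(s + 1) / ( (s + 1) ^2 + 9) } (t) 5*exp (-t)*cos (3*t) 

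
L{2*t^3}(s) 12/s^4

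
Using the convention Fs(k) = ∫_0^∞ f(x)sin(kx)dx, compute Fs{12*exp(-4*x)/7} 12*k/(7*(k^2 + 16))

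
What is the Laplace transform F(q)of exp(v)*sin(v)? 1/((q - 1)^2 + 1)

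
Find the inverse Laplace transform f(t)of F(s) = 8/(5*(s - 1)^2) 8*t*exp(t)/5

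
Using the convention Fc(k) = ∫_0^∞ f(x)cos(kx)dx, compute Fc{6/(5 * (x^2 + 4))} 3 * pi * exp(-2 * k)/10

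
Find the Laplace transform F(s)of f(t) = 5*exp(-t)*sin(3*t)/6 5/(2*((s + 1)^2 + 9))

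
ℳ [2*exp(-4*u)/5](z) 2^(1 - 2*z)*gamma(z)/5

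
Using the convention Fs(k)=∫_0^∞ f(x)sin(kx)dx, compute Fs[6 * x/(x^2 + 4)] 3 * pi * exp(-2 * k)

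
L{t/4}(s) 1/(4*s^2)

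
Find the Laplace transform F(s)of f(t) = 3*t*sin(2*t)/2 6*s/(s^2 + 4)^2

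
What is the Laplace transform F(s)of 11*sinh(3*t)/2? 33/(2*(s^2 - 9))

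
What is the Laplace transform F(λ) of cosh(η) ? λ/(λ^2-1) 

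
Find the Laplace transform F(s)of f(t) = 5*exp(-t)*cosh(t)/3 5*(s + 1)/(3*s*(s + 2))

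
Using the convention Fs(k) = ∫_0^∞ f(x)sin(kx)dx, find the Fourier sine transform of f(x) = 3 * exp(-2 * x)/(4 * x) 3 * atan(k/2)/4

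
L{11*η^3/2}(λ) 33/λ^4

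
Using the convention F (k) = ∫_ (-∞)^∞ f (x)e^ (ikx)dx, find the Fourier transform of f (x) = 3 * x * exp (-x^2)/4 3 * I * sqrt (pi) * k * exp (-k^2/4)/8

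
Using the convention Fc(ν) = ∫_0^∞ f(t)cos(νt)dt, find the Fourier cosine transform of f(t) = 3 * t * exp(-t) 3 * (1 - ν^2)/(ν^2 + 1)^2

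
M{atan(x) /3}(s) -pi * sec(pi * s/2) /(6 * s) 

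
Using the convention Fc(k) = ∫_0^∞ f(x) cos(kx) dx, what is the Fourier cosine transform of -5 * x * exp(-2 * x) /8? 5 * (k^2 - 4) /(8 * (k^2 + 4) ^2) 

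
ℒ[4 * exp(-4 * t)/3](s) 4/(3 * (s + 4))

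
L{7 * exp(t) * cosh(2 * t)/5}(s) 7 * (s - 1)/(5 * ((s - 1)^2 - 4))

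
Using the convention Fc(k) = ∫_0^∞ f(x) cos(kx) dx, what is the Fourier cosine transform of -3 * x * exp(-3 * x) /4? 3 * (k^2 - 9) /(4 * (k^2 + 9) ^2) 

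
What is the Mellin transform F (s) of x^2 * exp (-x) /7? gamma (s + 2) /7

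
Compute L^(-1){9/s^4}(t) 3*t^3/2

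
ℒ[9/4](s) 9/(4 * s)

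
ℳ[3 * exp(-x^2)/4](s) 3 * gamma(s/2)/8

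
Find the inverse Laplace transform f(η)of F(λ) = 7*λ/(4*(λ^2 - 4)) 7*cosh(2*η)/4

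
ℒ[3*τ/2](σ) 3/(2*σ^2)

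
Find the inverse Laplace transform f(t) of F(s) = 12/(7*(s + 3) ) 12*exp(-3*t) /7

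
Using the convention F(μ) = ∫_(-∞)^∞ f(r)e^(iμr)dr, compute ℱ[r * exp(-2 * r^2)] sqrt(2) * I * sqrt(pi) * μ * exp(-μ^2/8)/8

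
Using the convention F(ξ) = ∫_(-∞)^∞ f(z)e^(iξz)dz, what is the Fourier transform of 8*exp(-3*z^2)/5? 8*sqrt(3)*sqrt(pi)*exp(-ξ^2/12)/15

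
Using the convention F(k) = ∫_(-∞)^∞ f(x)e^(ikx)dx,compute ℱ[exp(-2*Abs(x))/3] 4/(3*(k^2 + 4))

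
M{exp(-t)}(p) gamma(p)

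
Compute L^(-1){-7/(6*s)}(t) -7/6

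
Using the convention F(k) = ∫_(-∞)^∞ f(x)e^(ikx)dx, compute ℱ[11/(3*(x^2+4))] 11*pi*exp(-2*Abs(k))/6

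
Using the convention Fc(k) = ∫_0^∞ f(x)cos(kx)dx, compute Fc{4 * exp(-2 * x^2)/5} sqrt(2) * sqrt(pi) * exp(-k^2/8)/5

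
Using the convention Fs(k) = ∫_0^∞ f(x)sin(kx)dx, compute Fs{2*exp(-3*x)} 2*k/(k^2 + 9)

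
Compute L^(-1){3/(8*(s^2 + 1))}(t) 3*sin(t)/8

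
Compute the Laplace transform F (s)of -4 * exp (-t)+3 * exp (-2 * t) 3/ (s+2) - 4/ (s+1)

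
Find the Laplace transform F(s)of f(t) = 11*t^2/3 22/(3*s^3)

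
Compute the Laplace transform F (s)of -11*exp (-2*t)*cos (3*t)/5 11*(-s - 2)/ (5*( (s + 2)^2 + 9))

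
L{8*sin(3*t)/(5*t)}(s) 8*atan(3/s)/5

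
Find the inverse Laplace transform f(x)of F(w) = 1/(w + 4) exp(-4*x)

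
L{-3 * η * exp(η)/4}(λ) -3/(4 * (λ - 1)^2)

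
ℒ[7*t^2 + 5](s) 14/s^3 + 5/s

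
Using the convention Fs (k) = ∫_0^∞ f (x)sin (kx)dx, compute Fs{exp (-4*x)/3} k/ (3*(k^2 + 16))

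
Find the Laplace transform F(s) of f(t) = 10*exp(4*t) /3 10/(3*(s - 4) ) 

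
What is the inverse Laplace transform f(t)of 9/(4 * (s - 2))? 9 * exp(2 * t)/4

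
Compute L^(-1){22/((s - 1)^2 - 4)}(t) 11*exp(t)*sinh(2*t)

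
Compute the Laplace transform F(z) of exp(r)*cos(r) (z - 1) /((z - 1) ^2 + 1) 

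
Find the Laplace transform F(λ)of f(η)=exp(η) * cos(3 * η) (λ - 1)/((λ - 1)^2 + 9)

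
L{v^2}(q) 2/q^3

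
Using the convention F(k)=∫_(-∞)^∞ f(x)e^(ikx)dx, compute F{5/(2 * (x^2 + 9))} 5 * pi * exp(-3 * Abs(k))/6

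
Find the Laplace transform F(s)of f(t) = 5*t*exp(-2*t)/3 5/(3*(s + 2)^2)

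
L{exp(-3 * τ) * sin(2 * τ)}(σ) 2/((σ + 3)^2 + 4)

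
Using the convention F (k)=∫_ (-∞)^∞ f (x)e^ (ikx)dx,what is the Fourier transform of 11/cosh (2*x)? 11*pi/ (2*cosh (pi*k/4))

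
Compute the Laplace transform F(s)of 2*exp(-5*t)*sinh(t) 2/((s + 5)^2 - 1)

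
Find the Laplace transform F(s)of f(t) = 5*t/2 5/(2*s^2)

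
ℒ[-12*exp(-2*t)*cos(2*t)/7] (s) 12*(-s - 2)/(7*((s + 2)^2 + 4))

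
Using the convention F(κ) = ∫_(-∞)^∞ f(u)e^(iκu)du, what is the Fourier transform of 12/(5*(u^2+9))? 4*pi*exp(-3*Abs(κ))/5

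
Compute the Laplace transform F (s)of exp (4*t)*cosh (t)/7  (s - 4)/ (7*( (s - 4)^2 - 1))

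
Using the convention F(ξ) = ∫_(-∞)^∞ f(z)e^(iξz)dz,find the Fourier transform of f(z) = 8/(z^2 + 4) 4*pi*exp(-2*Abs(ξ))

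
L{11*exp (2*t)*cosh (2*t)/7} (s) 11*(s - 2)/ (7*s*(s - 4))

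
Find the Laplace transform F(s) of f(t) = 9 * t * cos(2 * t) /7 9 * (s^2 - 4) /(7 * (s^2 + 4) ^2) 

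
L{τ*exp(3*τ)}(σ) (σ - 3)^(-2)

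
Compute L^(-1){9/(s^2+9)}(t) 3 * sin(3 * t)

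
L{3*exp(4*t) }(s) 3/(s - 4) 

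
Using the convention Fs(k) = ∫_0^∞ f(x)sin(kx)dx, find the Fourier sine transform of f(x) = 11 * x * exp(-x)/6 11 * k/(3 * (k^2 + 1)^2)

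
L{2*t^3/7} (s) 12/ (7*s^4)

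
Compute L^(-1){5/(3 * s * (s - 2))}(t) 5 * exp(t) * sinh(t)/3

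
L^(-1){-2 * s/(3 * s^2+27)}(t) -2 * cos(3 * t)/3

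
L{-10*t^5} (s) -1200/s^6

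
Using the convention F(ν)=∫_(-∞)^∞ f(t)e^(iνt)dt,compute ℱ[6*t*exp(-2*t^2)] 3*sqrt(2)*I*sqrt(pi)*ν*exp(-ν^2/8)/4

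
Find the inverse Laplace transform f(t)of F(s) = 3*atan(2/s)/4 3*sin(2*t)/(4*t)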